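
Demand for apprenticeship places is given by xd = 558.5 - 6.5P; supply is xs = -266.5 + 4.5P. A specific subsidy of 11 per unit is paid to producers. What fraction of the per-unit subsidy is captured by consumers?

Consumer share = 9/22

Pre-subsidy: 558.5 - 6.5P = -266.5 + 4.5P gives P* = 75, x* = 71.
With the subsidy, sellers receive Ps = Pb + 11 for each unit, where Pb is the price buyers pay.
Supply in terms of Pb becomes xs = -266.5 + 4.5(Pb + 11) = -217 + 4.5Pb. Setting this equal to demand: 558.5 - 6.5Pb = -217 + 4.5Pb, so Pb = 70.5.
Sellers receive Ps = 70.5 + 11 = 81.5; x' = 558.5 − 6.5·70.5 = 100.25.
Buyers' price falls by P* − Pb = 75 − 70.5 = 4.5; sellers' price rises by Ps − P* = 81.5 − 75 = 6.5.
So consumers capture 4.5/11 = 9/22 of each unit of subsidy.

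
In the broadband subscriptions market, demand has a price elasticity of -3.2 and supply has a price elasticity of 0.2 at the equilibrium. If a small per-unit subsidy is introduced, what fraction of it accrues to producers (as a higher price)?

Producer share = 16/17

For a small subsidy around the equilibrium, the benefit split depends on the relative slopes, which at a point are proportional to the elasticities.
Buyer share = εs/(εs + |εd|) = 0.2/(0.2 + 3.2) = 1/17; seller share = |εd|/(εs + |εd|) = 16/17.
So producers capture 16/17 of the subsidy.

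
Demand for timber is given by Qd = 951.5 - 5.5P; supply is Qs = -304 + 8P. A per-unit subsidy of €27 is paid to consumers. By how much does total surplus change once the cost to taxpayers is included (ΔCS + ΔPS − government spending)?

Net change in total surplus = -€1188

Pre-subsidy: 951.5 - 5.5P = -304 + 8P gives P* = 93, Q* = 440.
With the rebate, buyers effectively pay Pb = Ps − 27, where Ps is the price sellers receive.
Demand in terms of Ps becomes Qd = 951.5 − 5.5(Ps − 27) = 1100 - 5.5Ps. Setting this equal to supply: 1100 - 5.5Ps = -304 + 8Ps, so Ps = 104.
Buyers pay Pb = 104 − 27 = 77; Q' = -304 + 8·104 = 528.
ΔCS = ½(440 + 528)(93 − 77) = 7744; ΔPS = ½(440 + 528)(104 − 93) = 5324.
Government spending = 27 × 528 = 14256.
Net change = 7744 + 5324 − 14256 = -1188. The loss equals the DWL triangle ½·27·88.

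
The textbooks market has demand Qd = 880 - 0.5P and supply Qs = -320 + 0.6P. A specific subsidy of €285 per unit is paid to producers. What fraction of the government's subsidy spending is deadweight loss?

DWL / government spending = 171/1814

Pre-subsidy: 880 - 0.5P = -320 + 0.6P gives P* = 12000/11, Q* = 3680/11.
With the subsidy, sellers receive Ps = Pb + 285 for each unit, where Pb is the price buyers pay.
Supply in terms of Pb becomes Qs = -320 + 0.6(Pb + 285) = -149 + 0.6Pb. Setting this equal to demand: 880 - 0.5Pb = -149 + 0.6Pb, so Pb = 10290/11.
Sellers receive Ps = 10290/11 + 285 = 13425/11; Q' = 880 − 0.5·(10290/11) = 4535/11.
ΔCS = ½(3680/11 + 4535/11)(12000/11 − 10290/11) = 7023825/121; ΔPS = ½(3680/11 + 4535/11)(13425/11 − 12000/11) = 11706375/242.
Government spending = 285 × 4535/11 = 1292475/11.
DWL = ½ × 285 × (4535/11 − 3680/11) = 243675/22; fraction = (243675/22) / (1292475/11) = 171/1814.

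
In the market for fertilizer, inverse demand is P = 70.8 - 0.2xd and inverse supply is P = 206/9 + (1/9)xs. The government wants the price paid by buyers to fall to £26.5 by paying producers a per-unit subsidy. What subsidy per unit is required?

Required subsidy s = £21 per unit

At a buyer price of 26.5, quantity demanded is 354 − 5·26.5 = 221.5.
Sellers supply 221.5 only when they receive Ps = 206/9 + (1/9)·221.5 = 47.5.
s = Ps − Pb = 47.5 − 26.5 = 21.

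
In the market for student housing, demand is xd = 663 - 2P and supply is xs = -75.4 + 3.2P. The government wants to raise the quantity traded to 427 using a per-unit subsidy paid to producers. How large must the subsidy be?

At x = 427, invert demand for the buyer price: Pb = (663 − 427)/2 = 118; invert supply for the seller price: Ps = (427 − (-75.4))/3.2 = 157.
The subsidy must fill the gap: s = Ps − Pb = 157 − 118 = 39.

Required subsidy s = 39 per unit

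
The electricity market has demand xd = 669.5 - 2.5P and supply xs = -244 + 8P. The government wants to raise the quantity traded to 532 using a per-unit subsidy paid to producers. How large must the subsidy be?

Required subsidy s = 42 per unit

At x = 532, invert demand for the buyer price: Pb = (669.5 − 532)/2.5 = 55; invert supply for the seller price: Ps = (532 − (-244))/8 = 97.
The subsidy must fill the gap: s = Ps − Pb = 97 − 55 = 42.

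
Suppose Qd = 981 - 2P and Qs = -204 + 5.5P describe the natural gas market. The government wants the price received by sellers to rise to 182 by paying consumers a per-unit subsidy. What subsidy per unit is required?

Required subsidy s = 90 per unit

At a seller price of 182, quantity supplied is -204 + 5.5·182 = 797.
Buyers absorb 797 only when they pay Pb with 981 − 2·Pb = 797, i.e. Pb = 92.
s = Ps − Pb = 182 − 92 = 90.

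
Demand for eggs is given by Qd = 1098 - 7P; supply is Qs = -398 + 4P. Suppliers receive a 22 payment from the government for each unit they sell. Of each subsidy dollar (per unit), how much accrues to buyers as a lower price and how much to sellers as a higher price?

Pre-subsidy: 1098 - 7P = -398 + 4P gives P* = 136, Q* = 146.
With the subsidy, sellers receive Ps = Pb + 22 for each unit, where Pb is the price buyers pay.
Supply in terms of Pb becomes Qs = -398 + 4(Pb + 22) = -310 + 4Pb. Setting this equal to demand: 1098 - 7Pb = -310 + 4Pb, so Pb = 128.
Sellers receive Ps = 128 + 22 = 150; Q' = 1098 − 7·128 = 202.
Buyers' price falls by P* − Pb = 136 − 128 = 8; sellers' price rises by Ps − P* = 150 − 136 = 14.

Buyers gain 8 per unit; sellers gain 14 per unit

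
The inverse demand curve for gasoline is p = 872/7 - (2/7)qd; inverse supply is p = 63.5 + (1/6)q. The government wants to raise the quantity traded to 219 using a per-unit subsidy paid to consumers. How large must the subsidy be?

At q = 219, from the demand curve buyers pay pb = 872/7 − (2/7)·219 = 62; from the supply curve sellers need ps = 63.5 + (1/6)·219 = 100.
The subsidy must fill the gap: s = ps − pb = 100 − 62 = 38.

Required subsidy s = 38 per unit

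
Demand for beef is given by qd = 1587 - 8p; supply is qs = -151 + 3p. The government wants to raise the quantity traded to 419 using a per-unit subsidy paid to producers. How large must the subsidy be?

At q = 419, invert demand for the buyer price: pb = (1587 − 419)/8 = 146; invert supply for the seller price: ps = (419 − (-151))/3 = 190.
The subsidy must fill the gap: s = ps − pb = 190 − 146 = 44.

Required subsidy s = 44 per unit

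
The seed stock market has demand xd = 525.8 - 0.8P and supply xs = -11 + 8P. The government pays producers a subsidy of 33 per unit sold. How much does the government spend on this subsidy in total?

Government cost = 16533

Pre-subsidy: 525.8 - 0.8P = -11 + 8P gives P* = 61, x* = 477.
With the subsidy, sellers receive Ps = Pb + 33 for each unit, where Pb is the price buyers pay.
Supply in terms of Pb becomes xs = -11 + 8(Pb + 33) = 253 + 8Pb. Setting this equal to demand: 525.8 - 0.8Pb = 253 + 8Pb, so Pb = 31.
Sellers receive Ps = 31 + 33 = 64; x' = 525.8 − 0.8·31 = 501.
Government outlay = subsidy × quantity = 33 × 501 = 16533.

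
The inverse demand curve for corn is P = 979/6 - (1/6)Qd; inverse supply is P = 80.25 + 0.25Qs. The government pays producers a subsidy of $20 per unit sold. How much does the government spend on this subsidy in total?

Pre-subsidy: 979/6 - (1/6)Q = 80.25 + 0.25Q gives Q* = 199 and P* = 130.
With the subsidy, sellers receive Ps = Pb + 20 for each unit, where Pb is the price buyers pay.
On the curves, Pb = 979/6 - (1/6)Q and Ps = 80.25 + 0.25Q; the wedge Ps − Pb = 20 gives 80.25 + 0.25Q − (979/6 - (1/6)Q) = 20, so Q' = 247.
Then Pb = 979/6 − (1/6)·247 = 122 and Ps = 80.25 + 0.25·247 = 142.
Government outlay = subsidy × quantity = 20 × 247 = 4940.

Government cost = $4940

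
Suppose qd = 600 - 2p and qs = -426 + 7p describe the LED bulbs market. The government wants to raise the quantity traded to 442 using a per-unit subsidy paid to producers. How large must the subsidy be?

At q = 442, invert demand for the buyer price: pb = (600 − 442)/2 = 79; invert supply for the seller price: ps = (442 − (-426))/7 = 124.
The subsidy must fill the gap: s = ps − pb = 124 − 79 = 45.

Required subsidy s = 45 per unit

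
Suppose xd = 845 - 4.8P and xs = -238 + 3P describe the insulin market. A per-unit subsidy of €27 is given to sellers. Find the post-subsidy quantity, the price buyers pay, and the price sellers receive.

Pre-subsidy: 845 - 4.8P = -238 + 3P gives P* = 1805/13, x* = 2321/13.
With the subsidy, sellers receive Ps = Pb + 27 for each unit, where Pb is the price buyers pay.
Supply in terms of Pb becomes xs = -238 + 3(Pb + 27) = -157 + 3Pb. Setting this equal to demand: 845 - 4.8Pb = -157 + 3Pb, so Pb = 1670/13.
Sellers receive Ps = 1670/13 + 27 = 2021/13; x' = 845 − 4.8·(1670/13) = 2969/13.

x' = 2969/13; buyers pay 1670/13; sellers receive 2021/13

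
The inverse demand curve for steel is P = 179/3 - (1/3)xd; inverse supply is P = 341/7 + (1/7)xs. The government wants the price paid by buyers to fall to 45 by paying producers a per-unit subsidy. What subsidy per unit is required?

At a buyer price of 45, quantity demanded is 179 − 3·45 = 44.
Sellers supply 44 only when they receive Ps = 341/7 + (1/7)·44 = 55.
s = Ps − Pb = 55 − 45 = 10.

Required subsidy s = 10 per unit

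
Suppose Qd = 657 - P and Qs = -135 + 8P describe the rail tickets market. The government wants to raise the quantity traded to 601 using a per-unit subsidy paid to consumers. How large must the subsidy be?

Required subsidy s = 36 per unit

At Q = 601, invert demand for the buyer price: Pb = (657 − 601)/1 = 56; invert supply for the seller price: Ps = (601 − (-135))/8 = 92.
The subsidy must fill the gap: s = Ps − Pb = 92 − 56 = 36.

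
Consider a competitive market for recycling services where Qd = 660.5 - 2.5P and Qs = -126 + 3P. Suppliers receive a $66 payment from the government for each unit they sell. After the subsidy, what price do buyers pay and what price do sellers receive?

Buyers pay $107; sellers receive $173

Pre-subsidy: 660.5 - 2.5P = -126 + 3P gives P* = 143, Q* = 303.
With the subsidy, sellers receive Ps = Pb + 66 for each unit, where Pb is the price buyers pay.
Supply in terms of Pb becomes Qs = -126 + 3(Pb + 66) = 72 + 3Pb. Setting this equal to demand: 660.5 - 2.5Pb = 72 + 3Pb, so Pb = 107.
Sellers receive Ps = 107 + 66 = 173; Q' = 660.5 − 2.5·107 = 393.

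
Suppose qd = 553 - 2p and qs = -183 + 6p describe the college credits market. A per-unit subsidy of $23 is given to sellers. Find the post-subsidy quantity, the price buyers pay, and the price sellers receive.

Pre-subsidy: 553 - 2p = -183 + 6p gives p* = 92, q* = 369.
With the subsidy, sellers receive ps = pb + 23 for each unit, where pb is the price buyers pay.
Supply in terms of pb becomes qs = -183 + 6(pb + 23) = -45 + 6pb. Setting this equal to demand: 553 - 2pb = -45 + 6pb, so pb = 74.75.
Sellers receive ps = 74.75 + 23 = 97.75; q' = 553 − 2·74.75 = 403.5.

q' = 403.5; buyers pay $74.75; sellers receive $97.75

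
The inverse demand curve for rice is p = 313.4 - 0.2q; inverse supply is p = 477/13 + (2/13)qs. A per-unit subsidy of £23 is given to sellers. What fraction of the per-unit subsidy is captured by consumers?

Pre-subsidy: 313.4 - 0.2q = 477/13 + (2/13)q gives q* = 782 and p* = 157.
With the subsidy, sellers receive ps = pb + 23 for each unit, where pb is the price buyers pay.
On the curves, pb = 313.4 - 0.2q and ps = 477/13 + (2/13)q; the wedge ps − pb = 23 gives 477/13 + (2/13)q − (313.4 - 0.2q) = 23, so q' = 847.
Then pb = 313.4 − 0.2·847 = 144 and ps = 477/13 + (2/13)·847 = 167.
Buyers' price falls by p* − pb = 157 − 144 = 13; sellers' price rises by ps − p* = 167 − 157 = 10.
So consumers capture 13/23 = 13/23 of each unit of subsidy.

Consumer share = 13/23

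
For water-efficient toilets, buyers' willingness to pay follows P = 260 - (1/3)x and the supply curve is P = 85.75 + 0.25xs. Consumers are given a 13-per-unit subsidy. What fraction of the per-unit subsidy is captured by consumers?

Pre-subsidy: 260 - (1/3)x = 85.75 + 0.25x gives x* = 2091/7 and P* = 1123/7.
With the rebate, buyers effectively pay Pb = Ps − 13, where Ps is the price sellers receive.
On the curves, Pb = 260 - (1/3)x and Ps = 85.75 + 0.25x; the wedge Ps − Pb = 13 gives 85.75 + 0.25x − (260 - (1/3)x) = 13, so x' = 321.
Then Pb = 260 − (1/3)·321 = 153 and Ps = 85.75 + 0.25·321 = 166.
Buyers' price falls by P* − Pb = 1123/7 − 153 = 52/7; sellers' price rises by Ps − P* = 166 − 1123/7 = 39/7.
So consumers capture (52/7)/13 = 4/7 of each unit of subsidy.

Consumer share = 4/7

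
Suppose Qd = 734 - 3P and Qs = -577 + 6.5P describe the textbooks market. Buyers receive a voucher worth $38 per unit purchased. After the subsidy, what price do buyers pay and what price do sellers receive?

Pre-subsidy: 734 - 3P = -577 + 6.5P gives P* = 138, Q* = 320.
With the rebate, buyers effectively pay Pb = Ps − 38, where Ps is the price sellers receive.
Demand in terms of Ps becomes Qd = 734 − 3(Ps − 38) = 848 - 3Ps. Setting this equal to supply: 848 - 3Ps = -577 + 6.5Ps, so Ps = 150.
Buyers pay Pb = 150 − 38 = 112; Q' = -577 + 6.5·150 = 398.

Buyers pay $112; sellers receive $150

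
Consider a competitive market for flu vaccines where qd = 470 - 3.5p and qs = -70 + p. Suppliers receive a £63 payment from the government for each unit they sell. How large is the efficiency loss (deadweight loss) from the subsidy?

Deadweight loss = £1543.5

Pre-subsidy: 470 - 3.5p = -70 + p gives p* = 120, q* = 50.
With the subsidy, sellers receive ps = pb + 63 for each unit, where pb is the price buyers pay.
Supply in terms of pb becomes qs = -70 + 1(pb + 63) = -7 + pb. Setting this equal to demand: 470 - 3.5pb = -7 + pb, so pb = 106.
Sellers receive ps = 106 + 63 = 169; q' = 470 − 3.5·106 = 99.
The subsidy expands output by 99 − 50 = 49 past the efficient level; on those units the gap between marginal cost and willingness to pay runs from 0 up to 63.
DWL = ½ × 63 × 49 = 1543.5.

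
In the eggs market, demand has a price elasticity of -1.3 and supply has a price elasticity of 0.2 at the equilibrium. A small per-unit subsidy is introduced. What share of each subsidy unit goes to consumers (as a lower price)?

For a small subsidy around the equilibrium, the benefit split depends on the relative slopes, which at a point are proportional to the elasticities.
Buyer share = εs/(εs + |εd|) = 0.2/(0.2 + 1.3) = 2/15; seller share = |εd|/(εs + |εd|) = 13/15.

Consumer share = 2/15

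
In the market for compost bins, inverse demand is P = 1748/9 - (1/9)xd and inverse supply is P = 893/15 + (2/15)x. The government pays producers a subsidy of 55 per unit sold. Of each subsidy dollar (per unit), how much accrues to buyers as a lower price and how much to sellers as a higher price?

Pre-subsidy: 1748/9 - (1/9)x = 893/15 + (2/15)x gives x* = 551 and P* = 133.
With the subsidy, sellers receive Ps = Pb + 55 for each unit, where Pb is the price buyers pay.
On the curves, Pb = 1748/9 - (1/9)x and Ps = 893/15 + (2/15)x; the wedge Ps − Pb = 55 gives 893/15 + (2/15)x − (1748/9 - (1/9)x) = 55, so x' = 776.
Then Pb = 1748/9 − (1/9)·776 = 108 and Ps = 893/15 + (2/15)·776 = 163.
Buyers' price falls by P* − Pb = 133 − 108 = 25; sellers' price rises by Ps − P* = 163 − 133 = 30.

Buyers gain 25 per unit; sellers gain 30 per unit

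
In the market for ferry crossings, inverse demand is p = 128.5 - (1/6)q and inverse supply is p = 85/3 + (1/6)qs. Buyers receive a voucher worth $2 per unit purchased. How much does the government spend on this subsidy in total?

Government cost = $613

Pre-subsidy: 128.5 - (1/6)q = 85/3 + (1/6)q gives q* = 300.5 and p* = 941/12.
With the rebate, buyers effectively pay pb = ps − 2, where ps is the price sellers receive.
On the curves, pb = 128.5 - (1/6)q and ps = 85/3 + (1/6)q; the wedge ps − pb = 2 gives 85/3 + (1/6)q − (128.5 - (1/6)q) = 2, so q' = 306.5.
Then pb = 128.5 − (1/6)·306.5 = 929/12 and ps = 85/3 + (1/6)·306.5 = 953/12.
Government outlay = subsidy × quantity = 2 × 306.5 = 613.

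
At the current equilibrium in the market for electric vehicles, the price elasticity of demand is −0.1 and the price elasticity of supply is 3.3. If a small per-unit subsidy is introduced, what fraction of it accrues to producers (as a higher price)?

For a small subsidy around the equilibrium, the benefit split depends on the relative slopes, which at a point are proportional to the elasticities.
Buyer share = εs/(εs + |εd|) = 3.3/(3.3 + 0.1) = 33/34; seller share = |εd|/(εs + |εd|) = 1/34.
So producers capture 1/34 of the subsidy.

Producer share = 1/34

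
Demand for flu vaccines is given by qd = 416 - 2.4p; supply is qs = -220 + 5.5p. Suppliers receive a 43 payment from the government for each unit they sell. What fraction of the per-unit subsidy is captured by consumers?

Pre-subsidy: 416 - 2.4p = -220 + 5.5p gives p* = 6360/79, q* = 17600/79.
With the subsidy, sellers receive ps = pb + 43 for each unit, where pb is the price buyers pay.
Supply in terms of pb becomes qs = -220 + 5.5(pb + 43) = 16.5 + 5.5pb. Setting this equal to demand: 416 - 2.4pb = 16.5 + 5.5pb, so pb = 3995/79.
Sellers receive ps = 3995/79 + 43 = 7392/79; q' = 416 − 2.4·(3995/79) = 23276/79.
Buyers' price falls by p* − pb = 6360/79 − 3995/79 = 2365/79; sellers' price rises by ps − p* = 7392/79 − 6360/79 = 1032/79.
So consumers capture (2365/79)/43 = 55/79 of each unit of subsidy.

Consumer share = 55/79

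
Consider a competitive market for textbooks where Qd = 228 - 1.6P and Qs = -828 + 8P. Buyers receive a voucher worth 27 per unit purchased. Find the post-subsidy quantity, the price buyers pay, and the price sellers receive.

Pre-subsidy: 228 - 1.6P = -828 + 8P gives P* = 110, Q* = 52.
With the rebate, buyers effectively pay Pb = Ps − 27, where Ps is the price sellers receive.
Demand in terms of Ps becomes Qd = 228 − 1.6(Ps − 27) = 271.2 - 1.6Ps. Setting this equal to supply: 271.2 - 1.6Ps = -828 + 8Ps, so Ps = 114.5.
Buyers pay Pb = 114.5 − 27 = 87.5; Q' = -828 + 8·114.5 = 88.

Q' = 88; buyers pay 87.5; sellers receive 114.5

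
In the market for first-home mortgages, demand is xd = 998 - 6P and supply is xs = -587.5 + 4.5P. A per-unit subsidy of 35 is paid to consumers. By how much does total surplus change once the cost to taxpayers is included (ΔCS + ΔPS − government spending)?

Net change in total surplus = -1575

Pre-subsidy: 998 - 6P = -587.5 + 4.5P gives P* = 151, x* = 92.
With the rebate, buyers effectively pay Pb = Ps − 35, where Ps is the price sellers receive.
Demand in terms of Ps becomes xd = 998 − 6(Ps − 35) = 1208 - 6Ps. Setting this equal to supply: 1208 - 6Ps = -587.5 + 4.5Ps, so Ps = 171.
Buyers pay Pb = 171 − 35 = 136; x' = -587.5 + 4.5·171 = 182.
ΔCS = ½(92 + 182)(151 − 136) = 2055; ΔPS = ½(92 + 182)(171 − 151) = 2740.
Government spending = 35 × 182 = 6370.
Net change = 2055 + 2740 − 6370 = -1575. The loss equals the DWL triangle ½·35·90.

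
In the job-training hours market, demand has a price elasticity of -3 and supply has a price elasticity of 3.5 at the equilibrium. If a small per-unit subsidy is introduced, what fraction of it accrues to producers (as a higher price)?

Producer share = 6/13

For a small subsidy around the equilibrium, the benefit split depends on the relative slopes, which at a point are proportional to the elasticities.
Buyer share = εs/(εs + |εd|) = 3.5/(3.5 + 3) = 7/13; seller share = |εd|/(εs + |εd|) = 6/13.
So producers capture 6/13 of the subsidy.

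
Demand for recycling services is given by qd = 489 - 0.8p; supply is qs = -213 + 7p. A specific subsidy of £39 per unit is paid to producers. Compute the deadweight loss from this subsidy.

Pre-subsidy: 489 - 0.8p = -213 + 7p gives p* = 90, q* = 417.
With the subsidy, sellers receive ps = pb + 39 for each unit, where pb is the price buyers pay.
Supply in terms of pb becomes qs = -213 + 7(pb + 39) = 60 + 7pb. Setting this equal to demand: 489 - 0.8pb = 60 + 7pb, so pb = 55.
Sellers receive ps = 55 + 39 = 94; q' = 489 − 0.8·55 = 445.
The subsidy expands output by 445 − 417 = 28 past the efficient level; on those units the gap between marginal cost and willingness to pay runs from 0 up to 39.
DWL = ½ × 39 × 28 = 546.

Deadweight loss = £546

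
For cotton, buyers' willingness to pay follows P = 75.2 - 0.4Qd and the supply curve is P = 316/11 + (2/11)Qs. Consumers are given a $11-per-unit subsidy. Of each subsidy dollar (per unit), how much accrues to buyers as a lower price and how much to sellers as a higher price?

Buyers gain $7.5625 per unit; sellers gain $3.4375 per unit

Pre-subsidy: 75.2 - 0.4Q = 316/11 + (2/11)Q gives Q* = 79.875 and P* = 43.25.
With the rebate, buyers effectively pay Pb = Ps − 11, where Ps is the price sellers receive.
On the curves, Pb = 75.2 - 0.4Q and Ps = 316/11 + (2/11)Q; the wedge Ps − Pb = 11 gives 316/11 + (2/11)Q − (75.2 - 0.4Q) = 11, so Q' = 98.78125.
Then Pb = 75.2 − 0.4·98.78125 = 35.6875 and Ps = 316/11 + (2/11)·98.78125 = 46.6875.
Buyers' price falls by P* − Pb = 43.25 − 35.6875 = 7.5625; sellers' price rises by Ps − P* = 46.6875 − 43.25 = 3.4375.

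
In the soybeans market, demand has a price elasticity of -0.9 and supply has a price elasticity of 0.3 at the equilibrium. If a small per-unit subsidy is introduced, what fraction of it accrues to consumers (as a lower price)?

Consumer share = 0.25

For a small subsidy around the equilibrium, the benefit split depends on the relative slopes, which at a point are proportional to the elasticities.
Buyer share = εs/(εs + |εd|) = 0.3/(0.3 + 0.9) = 0.25; seller share = |εd|/(εs + |εd|) = 0.75.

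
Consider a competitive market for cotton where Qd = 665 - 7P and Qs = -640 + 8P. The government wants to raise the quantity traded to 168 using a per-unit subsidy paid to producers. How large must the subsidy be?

Required subsidy s = 30 per unit

At Q = 168, invert demand for the buyer price: Pb = (665 − 168)/7 = 71; invert supply for the seller price: Ps = (168 − (-640))/8 = 101.
The subsidy must fill the gap: s = Ps − Pb = 101 − 71 = 30.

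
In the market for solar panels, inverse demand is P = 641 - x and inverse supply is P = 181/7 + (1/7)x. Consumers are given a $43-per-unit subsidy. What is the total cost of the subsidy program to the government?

Government cost = $24762.625

Pre-subsidy: 641 - x = 181/7 + (1/7)x gives x* = 538.25 and P* = 102.75.
With the rebate, buyers effectively pay Pb = Ps − 43, where Ps is the price sellers receive.
On the curves, Pb = 641 - x and Ps = 181/7 + (1/7)x; the wedge Ps − Pb = 43 gives 181/7 + (1/7)x − (641 - x) = 43, so x' = 575.875.
Then Pb = 641 − 1·575.875 = 65.125 and Ps = 181/7 + (1/7)·575.875 = 108.125.
Government outlay = subsidy × quantity = 43 × 575.875 = 24762.625.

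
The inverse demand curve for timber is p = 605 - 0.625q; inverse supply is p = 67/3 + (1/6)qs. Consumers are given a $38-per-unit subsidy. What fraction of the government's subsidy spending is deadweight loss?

Pre-subsidy: 605 - 0.625q = 67/3 + (1/6)q gives q* = 736 and p* = 145.
With the rebate, buyers effectively pay pb = ps − 38, where ps is the price sellers receive.
On the curves, pb = 605 - 0.625q and ps = 67/3 + (1/6)q; the wedge ps − pb = 38 gives 67/3 + (1/6)q − (605 - 0.625q) = 38, so q' = 784.
Then pb = 605 − 0.625·784 = 115 and ps = 67/3 + (1/6)·784 = 153.
ΔCS = ½(736 + 784)(145 − 115) = 22800; ΔPS = ½(736 + 784)(153 − 145) = 6080.
Government spending = 38 × 784 = 29792.
DWL = ½ × 38 × (784 − 736) = 912; fraction = 912 / 29792 = 3/98.

DWL / government spending = 3/98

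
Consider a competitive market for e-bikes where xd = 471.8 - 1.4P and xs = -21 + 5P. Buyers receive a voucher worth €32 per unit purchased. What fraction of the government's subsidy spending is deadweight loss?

Pre-subsidy: 471.8 - 1.4P = -21 + 5P gives P* = 77, x* = 364.
With the rebate, buyers effectively pay Pb = Ps − 32, where Ps is the price sellers receive.
Demand in terms of Ps becomes xd = 471.8 − 1.4(Ps − 32) = 516.6 - 1.4Ps. Setting this equal to supply: 516.6 - 1.4Ps = -21 + 5Ps, so Ps = 84.
Buyers pay Pb = 84 − 32 = 52; x' = -21 + 5·84 = 399.
ΔCS = ½(364 + 399)(77 − 52) = 9537.5; ΔPS = ½(364 + 399)(84 − 77) = 2670.5.
Government spending = 32 × 399 = 12768.
DWL = ½ × 32 × (399 − 364) = 560; fraction = 560 / 12768 = 5/114.

DWL / government spending = 5/114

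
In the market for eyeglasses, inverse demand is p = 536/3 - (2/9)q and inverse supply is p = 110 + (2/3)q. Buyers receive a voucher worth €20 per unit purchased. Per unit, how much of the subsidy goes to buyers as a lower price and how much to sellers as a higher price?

Buyers gain €5 per unit; sellers gain €15 per unit

Pre-subsidy: 536/3 - (2/9)q = 110 + (2/3)q gives q* = 77.25 and p* = 161.5.
With the rebate, buyers effectively pay pb = ps − 20, where ps is the price sellers receive.
On the curves, pb = 536/3 - (2/9)q and ps = 110 + (2/3)q; the wedge ps − pb = 20 gives 110 + (2/3)q − (536/3 - (2/9)q) = 20, so q' = 99.75.
Then pb = 536/3 − (2/9)·99.75 = 156.5 and ps = 110 + (2/3)·99.75 = 176.5.
Buyers' price falls by p* − pb = 161.5 − 156.5 = 5; sellers' price rises by ps − p* = 176.5 − 161.5 = 15.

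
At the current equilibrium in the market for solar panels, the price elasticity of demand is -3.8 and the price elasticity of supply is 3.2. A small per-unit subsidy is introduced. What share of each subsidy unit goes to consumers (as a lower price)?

For a small subsidy around the equilibrium, the benefit split depends on the relative slopes, which at a point are proportional to the elasticities.
Buyer share = εs/(εs + |εd|) = 3.2/(3.2 + 3.8) = 16/35; seller share = |εd|/(εs + |εd|) = 19/35.

Consumer share = 16/35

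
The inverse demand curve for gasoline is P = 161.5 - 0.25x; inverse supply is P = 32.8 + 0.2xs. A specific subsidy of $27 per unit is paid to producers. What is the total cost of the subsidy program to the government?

Pre-subsidy: 161.5 - 0.25x = 32.8 + 0.2x gives x* = 286 and P* = 90.
With the subsidy, sellers receive Ps = Pb + 27 for each unit, where Pb is the price buyers pay.
On the curves, Pb = 161.5 - 0.25x and Ps = 32.8 + 0.2x; the wedge Ps − Pb = 27 gives 32.8 + 0.2x − (161.5 - 0.25x) = 27, so x' = 346.
Then Pb = 161.5 − 0.25·346 = 75 and Ps = 32.8 + 0.2·346 = 102.
Government outlay = subsidy × quantity = 27 × 346 = 9342.

Government cost = $9342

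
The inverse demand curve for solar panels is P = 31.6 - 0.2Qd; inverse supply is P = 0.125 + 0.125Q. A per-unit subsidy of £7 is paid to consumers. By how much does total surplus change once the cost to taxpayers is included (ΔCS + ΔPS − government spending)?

Pre-subsidy: 31.6 - 0.2Q = 0.125 + 0.125Q gives Q* = 1259/13 and P* = 159/13.
With the rebate, buyers effectively pay Pb = Ps − 7, where Ps is the price sellers receive.
On the curves, Pb = 31.6 - 0.2Q and Ps = 0.125 + 0.125Q; the wedge Ps − Pb = 7 gives 0.125 + 0.125Q − (31.6 - 0.2Q) = 7, so Q' = 1539/13.
Then Pb = 31.6 − 0.2·(1539/13) = 103/13 and Ps = 0.125 + 0.125·(1539/13) = 194/13.
ΔCS = ½(1259/13 + 1539/13)(159/13 − 103/13) = 78344/169; ΔPS = ½(1259/13 + 1539/13)(194/13 − 159/13) = 48965/169.
Government spending = 7 × 1539/13 = 10773/13.
Net change = 78344/169 + 48965/169 − 10773/13 = -980/13. The loss equals the DWL triangle ½·7·280/13.

Net change in total surplus = -980/13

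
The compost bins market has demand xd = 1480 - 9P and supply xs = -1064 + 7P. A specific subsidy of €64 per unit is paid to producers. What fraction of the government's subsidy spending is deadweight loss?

DWL / government spending = 18/43

Pre-subsidy: 1480 - 9P = -1064 + 7P gives P* = 159, x* = 49.
With the subsidy, sellers receive Ps = Pb + 64 for each unit, where Pb is the price buyers pay.
Supply in terms of Pb becomes xs = -1064 + 7(Pb + 64) = -616 + 7Pb. Setting this equal to demand: 1480 - 9Pb = -616 + 7Pb, so Pb = 131.
Sellers receive Ps = 131 + 64 = 195; x' = 1480 − 9·131 = 301.
ΔCS = ½(49 + 301)(159 − 131) = 4900; ΔPS = ½(49 + 301)(195 − 159) = 6300.
Government spending = 64 × 301 = 19264.
DWL = ½ × 64 × (301 − 49) = 8064; fraction = 8064 / 19264 = 18/43.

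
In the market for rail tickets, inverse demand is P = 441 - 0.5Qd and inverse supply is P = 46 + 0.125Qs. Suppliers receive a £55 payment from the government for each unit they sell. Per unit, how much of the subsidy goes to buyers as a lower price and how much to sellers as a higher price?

Buyers gain £44 per unit; sellers gain £11 per unit

Pre-subsidy: 441 - 0.5Q = 46 + 0.125Q gives Q* = 632 and P* = 125.
With the subsidy, sellers receive Ps = Pb + 55 for each unit, where Pb is the price buyers pay.
On the curves, Pb = 441 - 0.5Q and Ps = 46 + 0.125Q; the wedge Ps − Pb = 55 gives 46 + 0.125Q − (441 - 0.5Q) = 55, so Q' = 720.
Then Pb = 441 − 0.5·720 = 81 and Ps = 46 + 0.125·720 = 136.
Buyers' price falls by P* − Pb = 125 − 81 = 44; sellers' price rises by Ps − P* = 136 − 125 = 11.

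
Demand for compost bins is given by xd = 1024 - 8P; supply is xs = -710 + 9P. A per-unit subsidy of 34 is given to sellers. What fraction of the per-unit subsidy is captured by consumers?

Consumer share = 9/17

Pre-subsidy: 1024 - 8P = -710 + 9P gives P* = 102, x* = 208.
With the subsidy, sellers receive Ps = Pb + 34 for each unit, where Pb is the price buyers pay.
Supply in terms of Pb becomes xs = -710 + 9(Pb + 34) = -404 + 9Pb. Setting this equal to demand: 1024 - 8Pb = -404 + 9Pb, so Pb = 84.
Sellers receive Ps = 84 + 34 = 118; x' = 1024 − 8·84 = 352.
Buyers' price falls by P* − Pb = 102 − 84 = 18; sellers' price rises by Ps − P* = 118 − 102 = 16.
So consumers capture 18/34 = 9/17 of each unit of subsidy.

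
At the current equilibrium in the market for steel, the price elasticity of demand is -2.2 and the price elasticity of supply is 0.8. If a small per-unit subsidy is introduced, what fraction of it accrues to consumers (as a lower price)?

For a small subsidy around the equilibrium, the benefit split depends on the relative slopes, which at a point are proportional to the elasticities.
Buyer share = εs/(εs + |εd|) = 0.8/(0.8 + 2.2) = 4/15; seller share = |εd|/(εs + |εd|) = 11/15.

Consumer share = 4/15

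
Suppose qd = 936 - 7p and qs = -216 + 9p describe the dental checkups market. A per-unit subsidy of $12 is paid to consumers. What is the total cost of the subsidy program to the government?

Pre-subsidy: 936 - 7p = -216 + 9p gives p* = 72, q* = 432.
With the rebate, buyers effectively pay pb = ps − 12, where ps is the price sellers receive.
Demand in terms of ps becomes qd = 936 − 7(ps − 12) = 1020 - 7ps. Setting this equal to supply: 1020 - 7ps = -216 + 9ps, so ps = 77.25.
Buyers pay pb = 77.25 − 12 = 65.25; q' = -216 + 9·77.25 = 479.25.
Government outlay = subsidy × quantity = 12 × 479.25 = 5751.

Government cost = $5751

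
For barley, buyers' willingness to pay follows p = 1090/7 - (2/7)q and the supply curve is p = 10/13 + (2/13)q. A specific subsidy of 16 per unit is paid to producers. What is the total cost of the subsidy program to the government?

Government cost = 6222.4

Pre-subsidy: 1090/7 - (2/7)q = 10/13 + (2/13)q gives q* = 352.5 and p* = 55.
With the subsidy, sellers receive ps = pb + 16 for each unit, where pb is the price buyers pay.
On the curves, pb = 1090/7 - (2/7)q and ps = 10/13 + (2/13)q; the wedge ps − pb = 16 gives 10/13 + (2/13)q − (1090/7 - (2/7)q) = 16, so q' = 388.9.
Then pb = 1090/7 − (2/7)·388.9 = 44.6 and ps = 10/13 + (2/13)·388.9 = 60.6.
Government outlay = subsidy × quantity = 16 × 388.9 = 6222.4.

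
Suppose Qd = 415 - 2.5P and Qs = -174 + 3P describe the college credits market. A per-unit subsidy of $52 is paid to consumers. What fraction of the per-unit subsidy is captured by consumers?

Consumer share = 6/11

Pre-subsidy: 415 - 2.5P = -174 + 3P gives P* = 1178/11, Q* = 1620/11.
With the rebate, buyers effectively pay Pb = Ps − 52, where Ps is the price sellers receive.
Demand in terms of Ps becomes Qd = 415 − 2.5(Ps − 52) = 545 - 2.5Ps. Setting this equal to supply: 545 - 2.5Ps = -174 + 3Ps, so Ps = 1438/11.
Buyers pay Pb = 1438/11 − 52 = 866/11; Q' = -174 + 3·(1438/11) = 2400/11.
Buyers' price falls by P* − Pb = 1178/11 − 866/11 = 312/11; sellers' price rises by Ps − P* = 1438/11 − 1178/11 = 260/11.
So consumers capture (312/11)/52 = 6/11 of each unit of subsidy.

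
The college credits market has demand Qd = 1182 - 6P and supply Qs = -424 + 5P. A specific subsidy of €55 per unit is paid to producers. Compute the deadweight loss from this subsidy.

Deadweight loss = €4125

Pre-subsidy: 1182 - 6P = -424 + 5P gives P* = 146, Q* = 306.
With the subsidy, sellers receive Ps = Pb + 55 for each unit, where Pb is the price buyers pay.
Supply in terms of Pb becomes Qs = -424 + 5(Pb + 55) = -149 + 5Pb. Setting this equal to demand: 1182 - 6Pb = -149 + 5Pb, so Pb = 121.
Sellers receive Ps = 121 + 55 = 176; Q' = 1182 − 6·121 = 456.
The subsidy expands output by 456 − 306 = 150 past the efficient level; on those units the gap between marginal cost and willingness to pay runs from 0 up to 55.
DWL = ½ × 55 × 150 = 4125.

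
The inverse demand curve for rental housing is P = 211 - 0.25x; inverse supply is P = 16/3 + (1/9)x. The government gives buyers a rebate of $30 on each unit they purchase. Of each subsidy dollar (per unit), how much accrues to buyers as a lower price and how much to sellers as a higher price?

Buyers gain 270/13 per unit; sellers gain 120/13 per unit

Pre-subsidy: 211 - 0.25x = 16/3 + (1/9)x gives x* = 7404/13 and P* = 892/13.
With the rebate, buyers effectively pay Pb = Ps − 30, where Ps is the price sellers receive.
On the curves, Pb = 211 - 0.25x and Ps = 16/3 + (1/9)x; the wedge Ps − Pb = 30 gives 16/3 + (1/9)x − (211 - 0.25x) = 30, so x' = 8484/13.
Then Pb = 211 − 0.25·(8484/13) = 622/13 and Ps = 16/3 + (1/9)·(8484/13) = 1012/13.
Buyers' price falls by P* − Pb = 892/13 − 622/13 = 270/13; sellers' price rises by Ps − P* = 1012/13 − 892/13 = 120/13.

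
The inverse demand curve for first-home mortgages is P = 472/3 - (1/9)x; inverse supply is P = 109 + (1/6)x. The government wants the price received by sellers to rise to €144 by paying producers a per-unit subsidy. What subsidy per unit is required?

Required subsidy s = €10 per unit

At a seller price of 144, quantity supplied is -654 + 6·144 = 210.
Buyers absorb 210 only when they pay Pb = 472/3 − (1/9)·210 = 134.
s = Ps − Pb = 144 − 134 = 10.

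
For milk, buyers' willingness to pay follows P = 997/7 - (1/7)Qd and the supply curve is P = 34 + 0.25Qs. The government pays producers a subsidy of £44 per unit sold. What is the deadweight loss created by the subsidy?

Deadweight loss = £2464

Pre-subsidy: 997/7 - (1/7)Q = 34 + 0.25Q gives Q* = 276 and P* = 103.
With the subsidy, sellers receive Ps = Pb + 44 for each unit, where Pb is the price buyers pay.
On the curves, Pb = 997/7 - (1/7)Q and Ps = 34 + 0.25Q; the wedge Ps − Pb = 44 gives 34 + 0.25Q − (997/7 - (1/7)Q) = 44, so Q' = 388.
Then Pb = 997/7 − (1/7)·388 = 87 and Ps = 34 + 0.25·388 = 131.
The subsidy expands output by 388 − 276 = 112 past the efficient level; on those units the gap between marginal cost and willingness to pay runs from 0 up to 44.
DWL = ½ × 44 × 112 = 2464.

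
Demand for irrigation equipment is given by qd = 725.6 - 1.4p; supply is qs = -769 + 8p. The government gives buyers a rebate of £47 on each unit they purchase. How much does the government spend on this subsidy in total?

Pre-subsidy: 725.6 - 1.4p = -769 + 8p gives p* = 159, q* = 503.
With the rebate, buyers effectively pay pb = ps − 47, where ps is the price sellers receive.
Demand in terms of ps becomes qd = 725.6 − 1.4(ps − 47) = 791.4 - 1.4ps. Setting this equal to supply: 791.4 - 1.4ps = -769 + 8ps, so ps = 166.
Buyers pay pb = 166 − 47 = 119; q' = -769 + 8·166 = 559.
Government outlay = subsidy × quantity = 47 × 559 = 26273.

Government cost = £26273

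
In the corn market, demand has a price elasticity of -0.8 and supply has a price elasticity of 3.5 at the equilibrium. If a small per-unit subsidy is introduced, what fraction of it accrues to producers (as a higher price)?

For a small subsidy around the equilibrium, the benefit split depends on the relative slopes, which at a point are proportional to the elasticities.
Buyer share = εs/(εs + |εd|) = 3.5/(3.5 + 0.8) = 35/43; seller share = |εd|/(εs + |εd|) = 8/43.
So producers capture 8/43 of the subsidy.

Producer share = 8/43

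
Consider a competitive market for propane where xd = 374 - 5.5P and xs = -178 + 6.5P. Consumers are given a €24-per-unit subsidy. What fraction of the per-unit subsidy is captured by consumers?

Consumer share = 13/24

Pre-subsidy: 374 - 5.5P = -178 + 6.5P gives P* = 46, x* = 121.
With the rebate, buyers effectively pay Pb = Ps − 24, where Ps is the price sellers receive.
Demand in terms of Ps becomes xd = 374 − 5.5(Ps − 24) = 506 - 5.5Ps. Setting this equal to supply: 506 - 5.5Ps = -178 + 6.5Ps, so Ps = 57.
Buyers pay Pb = 57 − 24 = 33; x' = -178 + 6.5·57 = 192.5.
Buyers' price falls by P* − Pb = 46 − 33 = 13; sellers' price rises by Ps − P* = 57 − 46 = 11.
So consumers capture 13/24 = 13/24 of each unit of subsidy.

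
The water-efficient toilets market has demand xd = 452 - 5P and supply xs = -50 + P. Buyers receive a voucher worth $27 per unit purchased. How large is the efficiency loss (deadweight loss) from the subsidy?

Pre-subsidy: 452 - 5P = -50 + P gives P* = 251/3, x* = 101/3.
With the rebate, buyers effectively pay Pb = Ps − 27, where Ps is the price sellers receive.
Demand in terms of Ps becomes xd = 452 − 5(Ps − 27) = 587 - 5Ps. Setting this equal to supply: 587 - 5Ps = -50 + Ps, so Ps = 637/6.
Buyers pay Pb = 637/6 − 27 = 475/6; x' = -50 + 1·(637/6) = 337/6.
The subsidy expands output by 337/6 − 101/3 = 22.5 past the efficient level; on those units the gap between marginal cost and willingness to pay runs from 0 up to 27.
DWL = ½ × 27 × 22.5 = 303.75.

Deadweight loss = $303.75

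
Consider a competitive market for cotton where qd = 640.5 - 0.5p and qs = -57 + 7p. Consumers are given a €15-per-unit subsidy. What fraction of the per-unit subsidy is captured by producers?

Producer share = 1/15

Pre-subsidy: 640.5 - 0.5p = -57 + 7p gives p* = 93, q* = 594.
With the rebate, buyers effectively pay pb = ps − 15, where ps is the price sellers receive.
Demand in terms of ps becomes qd = 640.5 − 0.5(ps − 15) = 648 - 0.5ps. Setting this equal to supply: 648 - 0.5ps = -57 + 7ps, so ps = 94.
Buyers pay pb = 94 − 15 = 79; q' = -57 + 7·94 = 601.
Buyers' price falls by p* − pb = 93 − 79 = 14; sellers' price rises by ps − p* = 94 − 93 = 1.
So producers capture 1/15 = 1/15 of each unit of subsidy.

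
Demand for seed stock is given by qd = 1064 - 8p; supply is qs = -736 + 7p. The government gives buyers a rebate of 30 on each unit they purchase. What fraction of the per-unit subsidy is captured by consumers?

Consumer share = 7/15

Pre-subsidy: 1064 - 8p = -736 + 7p gives p* = 120, q* = 104.
With the rebate, buyers effectively pay pb = ps − 30, where ps is the price sellers receive.
Demand in terms of ps becomes qd = 1064 − 8(ps − 30) = 1304 - 8ps. Setting this equal to supply: 1304 - 8ps = -736 + 7ps, so ps = 136.
Buyers pay pb = 136 − 30 = 106; q' = -736 + 7·136 = 216.
Buyers' price falls by p* − pb = 120 − 106 = 14; sellers' price rises by ps − p* = 136 − 120 = 16.
So consumers capture 14/30 = 7/15 of each unit of subsidy.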